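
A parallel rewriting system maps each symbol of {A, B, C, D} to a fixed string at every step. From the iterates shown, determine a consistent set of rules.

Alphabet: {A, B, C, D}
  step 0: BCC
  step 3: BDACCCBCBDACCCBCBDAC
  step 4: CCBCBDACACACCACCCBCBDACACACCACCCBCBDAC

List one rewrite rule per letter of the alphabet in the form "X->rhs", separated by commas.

  step 3 ⇒ step 4: BDACCCBCBDACCCBCBDAC ⇒ C·CBC·BD·AC·AC·AC·C·AC·C·CBC·BD·AC·AC·AC·C·AC·C·CBC·BD·AC
    A ↦ BD
    B ↦ C
    C ↦ AC
    D ↦ CBC

A->BD, B->C, C->AC, D->CBC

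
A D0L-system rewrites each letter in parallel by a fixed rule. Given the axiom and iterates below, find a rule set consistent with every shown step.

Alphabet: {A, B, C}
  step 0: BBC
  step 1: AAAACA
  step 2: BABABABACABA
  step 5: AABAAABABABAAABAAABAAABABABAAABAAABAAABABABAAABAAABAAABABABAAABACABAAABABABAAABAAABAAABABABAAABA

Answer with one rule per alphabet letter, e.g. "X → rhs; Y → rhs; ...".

A->BA, B->AA, C->CA

  step 1 ⇒ step 2: AAAACA ⇒ BA·BA·BA·BA·CA·BA
    A ↦ BA
    C ↦ CA
  step 0 ⇒ step 1: BBC ⇒ AA·AA·CA
    B ↦ AA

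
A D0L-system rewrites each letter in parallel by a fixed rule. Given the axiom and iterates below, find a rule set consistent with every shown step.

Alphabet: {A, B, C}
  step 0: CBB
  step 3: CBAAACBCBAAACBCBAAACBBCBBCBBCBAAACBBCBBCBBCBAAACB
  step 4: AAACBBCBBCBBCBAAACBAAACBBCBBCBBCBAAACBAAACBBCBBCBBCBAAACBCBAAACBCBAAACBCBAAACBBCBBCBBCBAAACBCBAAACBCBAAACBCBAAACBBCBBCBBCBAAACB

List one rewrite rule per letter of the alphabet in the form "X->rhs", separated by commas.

  step 3 ⇒ step 4: CBAAACBCBAAACBCBAAACBBCBBCBBCBAAACBBCBBCBBCBAAACB ⇒ AAA·CB·BCB·BCB·BCB·AAA·CB·AAA·CB·BCB·BCB·BCB·AAA·CB·AAA·CB·BCB·BCB·BCB·AAA·CB·CB·AAA·CB·CB·AAA·CB·CB·AAA·CB·BCB·BCB·BCB·AAA·CB·CB·AAA·CB·CB·AAA·CB·CB·AAA·CB·BCB·BCB·BCB·AAA·CB
    A ↦ BCB
    B ↦ CB
    C ↦ AAA

A->BCB, B->CB, C->AAA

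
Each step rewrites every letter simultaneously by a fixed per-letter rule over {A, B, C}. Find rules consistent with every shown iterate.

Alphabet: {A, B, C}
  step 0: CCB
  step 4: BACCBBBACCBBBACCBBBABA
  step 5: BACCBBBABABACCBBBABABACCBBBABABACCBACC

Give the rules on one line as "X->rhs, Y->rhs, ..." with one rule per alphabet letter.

A->CC, B->BA, C->B

  step 4 ⇒ step 5: BACCBBBACCBBBACCBBBABA ⇒ BA·CC·B·B·BA·BA·BA·CC·B·B·BA·BA·BA·CC·B·B·BA·BA·BA·CC·BA·CC
    A ↦ CC
    B ↦ BA
    C ↦ B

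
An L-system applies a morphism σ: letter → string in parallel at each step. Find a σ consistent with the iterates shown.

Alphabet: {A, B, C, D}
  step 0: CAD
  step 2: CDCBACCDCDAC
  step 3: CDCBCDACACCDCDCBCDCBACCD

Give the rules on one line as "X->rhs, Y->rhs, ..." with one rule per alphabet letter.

A->AC, B->AC, C->CD, D->CB

  step 2 ⇒ step 3: CDCBACCDCDAC ⇒ CD·CB·CD·AC·AC·CD·CD·CB·CD·CB·AC·CD
    A ↦ AC
    B ↦ AC
    C ↦ CD
    D ↦ CB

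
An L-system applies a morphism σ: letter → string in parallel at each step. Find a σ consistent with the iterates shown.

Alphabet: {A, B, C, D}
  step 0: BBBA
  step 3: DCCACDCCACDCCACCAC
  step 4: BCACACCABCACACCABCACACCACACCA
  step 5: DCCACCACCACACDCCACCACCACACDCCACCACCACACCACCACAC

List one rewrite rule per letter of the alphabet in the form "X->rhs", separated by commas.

A->C, B->DC, C->CA, D->B

  step 4 ⇒ step 5: BCACACCABCACACCABCACACCACACCA ⇒ DC·CA·C·CA·C·CA·CA·C·DC·CA·C·CA·C·CA·CA·C·DC·CA·C·CA·C·CA·CA·C·CA·C·CA·CA·C
    A ↦ C
    B ↦ DC
    C ↦ CA
  step 3 ⇒ step 4: DCCACDCCACDCCACCAC ⇒ B·CA·CA·C·CA·B·CA·CA·C·CA·B·CA·CA·C·CA·CA·C·CA
    D ↦ B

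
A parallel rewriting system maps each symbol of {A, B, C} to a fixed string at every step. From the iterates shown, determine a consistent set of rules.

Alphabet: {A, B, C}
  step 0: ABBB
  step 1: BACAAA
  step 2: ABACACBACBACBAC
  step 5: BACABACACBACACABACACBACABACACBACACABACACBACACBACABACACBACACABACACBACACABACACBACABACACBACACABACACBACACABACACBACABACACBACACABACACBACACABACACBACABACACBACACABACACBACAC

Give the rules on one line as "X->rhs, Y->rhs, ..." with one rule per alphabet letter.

A->BAC, B->A, C->AC

  step 1 ⇒ step 2: BACAAA ⇒ A·BAC·AC·BAC·BAC·BAC
    A ↦ BAC
    B ↦ A
    C ↦ AC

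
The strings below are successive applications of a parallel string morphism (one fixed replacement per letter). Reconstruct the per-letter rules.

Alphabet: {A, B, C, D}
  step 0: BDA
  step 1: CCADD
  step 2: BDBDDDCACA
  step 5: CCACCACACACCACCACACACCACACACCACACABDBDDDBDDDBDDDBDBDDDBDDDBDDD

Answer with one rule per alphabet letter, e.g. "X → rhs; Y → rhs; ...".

A->DD, B->C, C->BD, D->CA

  step 1 ⇒ step 2: CCADD ⇒ BD·BD·DD·CA·CA
    A ↦ DD
    C ↦ BD
    D ↦ CA
  step 0 ⇒ step 1: BDA ⇒ C·CA·DD
    B ↦ C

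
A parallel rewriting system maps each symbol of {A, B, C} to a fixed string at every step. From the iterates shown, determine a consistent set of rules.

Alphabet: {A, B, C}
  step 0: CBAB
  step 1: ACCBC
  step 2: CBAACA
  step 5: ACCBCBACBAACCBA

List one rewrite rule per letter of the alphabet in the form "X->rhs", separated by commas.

  step 1 ⇒ step 2: ACCBC ⇒ CB·A·A·C·A
    A ↦ CB
    B ↦ C
    C ↦ A

A->CB, B->C, C->A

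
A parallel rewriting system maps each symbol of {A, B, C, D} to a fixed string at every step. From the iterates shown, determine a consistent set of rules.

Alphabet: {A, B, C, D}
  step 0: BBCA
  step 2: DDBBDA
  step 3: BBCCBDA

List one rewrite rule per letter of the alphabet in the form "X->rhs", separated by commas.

A->DA, B->C, C->D, D->B

  step 2 ⇒ step 3: DDBBDA ⇒ B·B·C·C·B·DA
    A ↦ DA
    B ↦ C
    D ↦ B
    C ↦ D  (constrained at step 0)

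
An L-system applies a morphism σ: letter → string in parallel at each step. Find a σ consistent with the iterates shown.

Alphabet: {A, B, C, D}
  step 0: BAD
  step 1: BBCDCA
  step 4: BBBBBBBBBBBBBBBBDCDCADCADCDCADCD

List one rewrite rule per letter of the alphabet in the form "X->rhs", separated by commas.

A->CD, B->BB, C->D, D->CA

  step 0 ⇒ step 1: BAD ⇒ BB·CD·CA
    A ↦ CD
    B ↦ BB
    D ↦ CA
    C ↦ D  (constrained at step 1)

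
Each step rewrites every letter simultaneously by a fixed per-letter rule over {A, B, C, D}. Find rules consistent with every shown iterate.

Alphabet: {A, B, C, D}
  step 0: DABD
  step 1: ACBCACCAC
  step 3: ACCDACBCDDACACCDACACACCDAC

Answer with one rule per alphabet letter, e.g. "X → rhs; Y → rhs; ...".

A->BC, B->ACC, C->D, D->AC

  step 0 ⇒ step 1: DABD ⇒ AC·BC·ACC·AC
    A ↦ BC
    B ↦ ACC
    D ↦ AC
    C ↦ D  (constrained at step 1)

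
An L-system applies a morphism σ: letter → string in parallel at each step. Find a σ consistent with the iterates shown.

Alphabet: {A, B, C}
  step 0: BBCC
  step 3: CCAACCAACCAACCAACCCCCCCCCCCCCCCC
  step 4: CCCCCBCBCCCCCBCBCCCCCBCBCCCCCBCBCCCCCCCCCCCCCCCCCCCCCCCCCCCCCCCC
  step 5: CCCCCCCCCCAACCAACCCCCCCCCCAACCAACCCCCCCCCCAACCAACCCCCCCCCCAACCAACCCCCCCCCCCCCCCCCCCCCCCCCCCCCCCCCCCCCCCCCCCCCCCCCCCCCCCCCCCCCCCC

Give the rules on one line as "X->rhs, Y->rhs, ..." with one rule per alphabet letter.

  step 4 ⇒ step 5: CCCCCBCBCCCCCBCBCCCCCBCBCCCCCBCBCCCCCCCCCCCCCCCCCCCCCCCCCCCCCCCC ⇒ CC·CC·CC·CC·CC·AA·CC·AA·CC·CC·CC·CC·CC·AA·CC·AA·CC·CC·CC·CC·CC·AA·CC·AA·CC·CC·CC·CC·CC·AA·CC·AA·CC·CC·CC·CC·CC·CC·CC·CC·CC·CC·CC·CC·CC·CC·CC·CC·CC·CC·CC·CC·CC·CC·CC·CC·CC·CC·CC·CC·CC·CC·CC·CC
    B ↦ AA
    C ↦ CC
  step 3 ⇒ step 4: CCAACCAACCAACCAACCCCCCCCCCCCCCCC ⇒ CC·CC·CB·CB·CC·CC·CB·CB·CC·CC·CB·CB·CC·CC·CB·CB·CC·CC·CC·CC·CC·CC·CC·CC·CC·CC·CC·CC·CC·CC·CC·CC
    A ↦ CB

A->CB, B->AA, C->CC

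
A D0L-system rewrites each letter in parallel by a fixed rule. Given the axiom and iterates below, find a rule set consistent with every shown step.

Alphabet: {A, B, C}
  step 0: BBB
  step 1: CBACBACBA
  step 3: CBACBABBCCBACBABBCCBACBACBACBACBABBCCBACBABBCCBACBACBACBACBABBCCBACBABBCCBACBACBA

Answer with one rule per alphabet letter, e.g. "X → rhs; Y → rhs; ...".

  step 0 ⇒ step 1: BBB ⇒ CBA·CBA·CBA
    B ↦ CBA
    A ↦ BBC  (constrained at step 1)
    C ↦ CBA  (constrained at step 1)

A->BBC, B->CBA, C->CBA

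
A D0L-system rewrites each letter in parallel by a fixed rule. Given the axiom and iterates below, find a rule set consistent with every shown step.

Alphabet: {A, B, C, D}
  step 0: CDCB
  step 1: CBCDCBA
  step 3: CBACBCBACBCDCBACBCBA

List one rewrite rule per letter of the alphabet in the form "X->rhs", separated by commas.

  step 0 ⇒ step 1: CDCB ⇒ CB·CD·CB·A
    B ↦ A
    C ↦ CB
    D ↦ CD
    A ↦ CB  (constrained at step 1)

A->CB, B->A, C->CB, D->CD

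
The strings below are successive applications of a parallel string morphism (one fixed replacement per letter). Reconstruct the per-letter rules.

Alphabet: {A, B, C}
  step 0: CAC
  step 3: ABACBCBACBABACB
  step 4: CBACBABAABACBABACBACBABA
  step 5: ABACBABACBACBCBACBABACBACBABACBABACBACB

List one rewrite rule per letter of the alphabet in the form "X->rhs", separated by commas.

  step 4 ⇒ step 5: CBACBABAABACBABACBACBABA ⇒ AB·A·CB·AB·A·CB·A·CB·CB·A·CB·AB·A·CB·A·CB·AB·A·CB·AB·A·CB·A·CB
    A ↦ CB
    B ↦ A
    C ↦ AB

A->CB, B->A, C->AB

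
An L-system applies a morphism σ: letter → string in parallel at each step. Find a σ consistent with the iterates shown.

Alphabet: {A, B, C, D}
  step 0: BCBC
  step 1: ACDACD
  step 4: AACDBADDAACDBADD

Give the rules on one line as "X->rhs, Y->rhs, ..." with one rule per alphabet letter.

A->DD, B->A, C->CD, D->B

  step 0 ⇒ step 1: BCBC ⇒ A·CD·A·CD
    B ↦ A
    C ↦ CD
    A ↦ DD  (constrained at step 1)
    D ↦ B  (constrained at step 1)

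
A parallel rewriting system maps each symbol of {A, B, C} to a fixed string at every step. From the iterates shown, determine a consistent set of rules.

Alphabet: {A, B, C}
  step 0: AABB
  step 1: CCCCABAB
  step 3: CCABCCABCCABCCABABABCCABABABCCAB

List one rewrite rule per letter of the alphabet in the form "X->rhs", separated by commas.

A->CC, B->AB, C->AB

  step 0 ⇒ step 1: AABB ⇒ CC·CC·AB·AB
    A ↦ CC
    B ↦ AB
    C ↦ AB  (constrained at step 1)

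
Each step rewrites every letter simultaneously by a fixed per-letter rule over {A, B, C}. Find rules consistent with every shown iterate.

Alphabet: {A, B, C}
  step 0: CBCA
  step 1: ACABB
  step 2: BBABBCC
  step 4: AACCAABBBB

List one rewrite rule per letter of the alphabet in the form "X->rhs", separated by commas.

A->BB, B->C, C->A

  step 1 ⇒ step 2: ACABB ⇒ BB·A·BB·C·C
    A ↦ BB
    B ↦ C
    C ↦ A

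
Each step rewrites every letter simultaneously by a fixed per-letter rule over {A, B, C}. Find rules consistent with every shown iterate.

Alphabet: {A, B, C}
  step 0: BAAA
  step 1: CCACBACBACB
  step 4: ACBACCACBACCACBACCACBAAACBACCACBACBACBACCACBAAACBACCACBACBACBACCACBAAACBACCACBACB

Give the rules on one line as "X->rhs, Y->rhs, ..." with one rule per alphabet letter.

  step 0 ⇒ step 1: BAAA ⇒ CC·ACB·ACB·ACB
    A ↦ ACB
    B ↦ CC
    C ↦ A  (constrained at step 1)

A->ACB, B->CC, C->A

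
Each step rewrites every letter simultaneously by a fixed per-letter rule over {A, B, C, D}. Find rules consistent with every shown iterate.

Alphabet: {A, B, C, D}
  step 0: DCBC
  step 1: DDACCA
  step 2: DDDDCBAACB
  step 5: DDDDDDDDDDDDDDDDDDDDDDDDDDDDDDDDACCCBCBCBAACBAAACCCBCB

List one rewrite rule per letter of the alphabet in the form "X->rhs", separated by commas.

  step 1 ⇒ step 2: DDACCA ⇒ DD·DD·CB·A·A·CB
    A ↦ CB
    C ↦ A
    D ↦ DD
  step 0 ⇒ step 1: DCBC ⇒ DD·A·CC·A
    B ↦ CC

A->CB, B->CC, C->A, D->DD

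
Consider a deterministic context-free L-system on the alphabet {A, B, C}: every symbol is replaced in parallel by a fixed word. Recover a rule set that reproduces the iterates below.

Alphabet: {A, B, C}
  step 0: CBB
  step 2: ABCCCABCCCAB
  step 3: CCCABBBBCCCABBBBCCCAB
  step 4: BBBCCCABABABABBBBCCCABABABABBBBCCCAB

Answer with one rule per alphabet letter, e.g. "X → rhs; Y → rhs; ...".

  step 3 ⇒ step 4: CCCABBBBCCCABBBBCCCAB ⇒ B·B·B·CCC·AB·AB·AB·AB·B·B·B·CCC·AB·AB·AB·AB·B·B·B·CCC·AB
    A ↦ CCC
    B ↦ AB
    C ↦ B

A->CCC, B->AB, C->B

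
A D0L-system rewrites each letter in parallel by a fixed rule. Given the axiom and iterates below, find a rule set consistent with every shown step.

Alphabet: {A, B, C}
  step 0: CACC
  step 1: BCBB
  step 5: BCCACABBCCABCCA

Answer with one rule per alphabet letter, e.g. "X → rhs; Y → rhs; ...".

  step 0 ⇒ step 1: CACC ⇒ B·C·B·B
    A ↦ C
    C ↦ B
    B ↦ CA  (constrained at step 1)

A->C, B->CA, C->B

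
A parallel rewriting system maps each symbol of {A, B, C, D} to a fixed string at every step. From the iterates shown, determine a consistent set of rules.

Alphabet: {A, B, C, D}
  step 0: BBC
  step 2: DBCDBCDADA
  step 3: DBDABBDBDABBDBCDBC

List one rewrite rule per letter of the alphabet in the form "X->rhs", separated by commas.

  step 2 ⇒ step 3: DBCDBCDADA ⇒ DB·DA·BB·DB·DA·BB·DB·C·DB·C
    A ↦ C
    B ↦ DA
    C ↦ BB
    D ↦ DB

A->C, B->DA, C->BB, D->DB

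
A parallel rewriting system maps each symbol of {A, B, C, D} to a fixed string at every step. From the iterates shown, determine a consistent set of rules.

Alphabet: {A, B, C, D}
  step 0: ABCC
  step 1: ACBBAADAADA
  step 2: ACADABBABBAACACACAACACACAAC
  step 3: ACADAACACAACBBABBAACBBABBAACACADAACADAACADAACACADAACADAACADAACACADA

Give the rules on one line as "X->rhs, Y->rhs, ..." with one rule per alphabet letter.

A->AC, B->BBA, C->ADA, D->ACA

  step 2 ⇒ step 3: ACADABBABBAACACACAACACACAAC ⇒ AC·ADA·AC·ACA·AC·BBA·BBA·AC·BBA·BBA·AC·AC·ADA·AC·ADA·AC·ADA·AC·AC·ADA·AC·ADA·AC·ADA·AC·AC·ADA
    A ↦ AC
    B ↦ BBA
    C ↦ ADA
    D ↦ ACA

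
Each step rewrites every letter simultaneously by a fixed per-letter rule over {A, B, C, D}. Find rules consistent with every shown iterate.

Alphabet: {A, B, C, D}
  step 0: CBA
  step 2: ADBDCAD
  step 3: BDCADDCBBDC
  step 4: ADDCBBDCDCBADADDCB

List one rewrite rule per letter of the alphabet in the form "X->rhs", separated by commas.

A->B, B->AD, C->B, D->DC

  step 3 ⇒ step 4: BDCADDCBBDC ⇒ AD·DC·B·B·DC·DC·B·AD·AD·DC·B
    A ↦ B
    B ↦ AD
    C ↦ B
    D ↦ DC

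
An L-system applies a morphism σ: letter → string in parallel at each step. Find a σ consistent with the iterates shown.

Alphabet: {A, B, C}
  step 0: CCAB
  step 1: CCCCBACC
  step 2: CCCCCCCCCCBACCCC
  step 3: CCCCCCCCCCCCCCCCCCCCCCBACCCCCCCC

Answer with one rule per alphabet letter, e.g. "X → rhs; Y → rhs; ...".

  step 2 ⇒ step 3: CCCCCCCCCCBACCCC ⇒ CC·CC·CC·CC·CC·CC·CC·CC·CC·CC·CC·BA·CC·CC·CC·CC
    A ↦ BA
    B ↦ CC
    C ↦ CC

A->BA, B->CC, C->CC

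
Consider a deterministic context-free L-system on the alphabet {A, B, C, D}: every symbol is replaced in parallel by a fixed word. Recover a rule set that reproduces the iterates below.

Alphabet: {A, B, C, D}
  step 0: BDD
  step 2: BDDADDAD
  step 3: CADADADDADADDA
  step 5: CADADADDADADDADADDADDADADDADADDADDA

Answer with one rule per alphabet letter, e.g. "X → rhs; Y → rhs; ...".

  step 2 ⇒ step 3: BDDADDAD ⇒ CA·DA·DA·D·DA·DA·D·DA
    A ↦ D
    B ↦ CA
    D ↦ DA
    C ↦ B  (constrained at step 3)

A->D, B->CA, C->B, D->DA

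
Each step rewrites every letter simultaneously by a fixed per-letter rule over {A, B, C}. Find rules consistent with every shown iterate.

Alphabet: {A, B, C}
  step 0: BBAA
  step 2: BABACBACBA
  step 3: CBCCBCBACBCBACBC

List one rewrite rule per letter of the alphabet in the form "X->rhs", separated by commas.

  step 2 ⇒ step 3: BABACBACBA ⇒ C·BC·C·BC·BA·C·BC·BA·C·BC
    A ↦ BC
    B ↦ C
    C ↦ BA

A->BC, B->C, C->BA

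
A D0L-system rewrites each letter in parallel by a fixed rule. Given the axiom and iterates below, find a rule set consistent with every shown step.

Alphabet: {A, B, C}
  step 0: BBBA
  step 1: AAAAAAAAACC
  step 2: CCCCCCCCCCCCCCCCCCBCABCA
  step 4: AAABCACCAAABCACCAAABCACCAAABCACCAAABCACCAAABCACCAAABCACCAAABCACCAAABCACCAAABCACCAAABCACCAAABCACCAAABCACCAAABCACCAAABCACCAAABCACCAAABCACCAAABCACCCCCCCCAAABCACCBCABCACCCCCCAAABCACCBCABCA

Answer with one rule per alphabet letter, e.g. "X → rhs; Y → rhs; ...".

A->CC, B->AAA, C->BCA

  step 1 ⇒ step 2: AAAAAAAAACC ⇒ CC·CC·CC·CC·CC·CC·CC·CC·CC·BCA·BCA
    A ↦ CC
    C ↦ BCA
  step 0 ⇒ step 1: BBBA ⇒ AAA·AAA·AAA·CC
    B ↦ AAA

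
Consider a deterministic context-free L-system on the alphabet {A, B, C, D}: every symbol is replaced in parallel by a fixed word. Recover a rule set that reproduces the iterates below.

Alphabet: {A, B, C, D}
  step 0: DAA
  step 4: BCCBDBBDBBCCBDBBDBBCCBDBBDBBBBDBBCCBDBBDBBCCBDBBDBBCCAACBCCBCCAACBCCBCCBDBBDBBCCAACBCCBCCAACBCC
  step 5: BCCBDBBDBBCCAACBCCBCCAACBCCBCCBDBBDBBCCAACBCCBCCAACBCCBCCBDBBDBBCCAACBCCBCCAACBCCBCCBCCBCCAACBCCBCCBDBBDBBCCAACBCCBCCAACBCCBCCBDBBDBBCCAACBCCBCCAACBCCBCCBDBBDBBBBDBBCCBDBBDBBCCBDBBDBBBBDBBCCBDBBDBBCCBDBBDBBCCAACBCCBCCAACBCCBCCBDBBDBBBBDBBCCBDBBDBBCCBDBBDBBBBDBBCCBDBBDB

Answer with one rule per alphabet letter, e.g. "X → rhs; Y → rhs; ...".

A->B, B->BCC, C->BDB, D->AAC

  step 4 ⇒ step 5: BCCBDBBDBBCCBDBBDBBCCBDBBDBBBBDBBCCBDBBDBBCCBDBBDBBCCAACBCCBCCAACBCCBCCBDBBDBBCCAACBCCBCCAACBCC ⇒ BCC·BDB·BDB·BCC·AAC·BCC·BCC·AAC·BCC·BCC·BDB·BDB·BCC·AAC·BCC·BCC·AAC·BCC·BCC·BDB·BDB·BCC·AAC·BCC·BCC·AAC·BCC·BCC·BCC·BCC·AAC·BCC·BCC·BDB·BDB·BCC·AAC·BCC·BCC·AAC·BCC·BCC·BDB·BDB·BCC·AAC·BCC·BCC·AAC·BCC·BCC·BDB·BDB·B·B·BDB·BCC·BDB·BDB·BCC·BDB·BDB·B·B·BDB·BCC·BDB·BDB·BCC·BDB·BDB·BCC·AAC·BCC·BCC·AAC·BCC·BCC·BDB·BDB·B·B·BDB·BCC·BDB·BDB·BCC·BDB·BDB·B·B·BDB·BCC·BDB·BDB
    A ↦ B
    B ↦ BCC
    C ↦ BDB
    D ↦ AAC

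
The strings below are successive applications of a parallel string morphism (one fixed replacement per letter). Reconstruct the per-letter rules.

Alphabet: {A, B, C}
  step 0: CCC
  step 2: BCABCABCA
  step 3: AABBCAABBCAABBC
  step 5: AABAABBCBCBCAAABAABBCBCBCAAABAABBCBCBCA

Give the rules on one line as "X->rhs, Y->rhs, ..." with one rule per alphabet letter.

A->BC, B->A, C->AB

  step 2 ⇒ step 3: BCABCABCA ⇒ A·AB·BC·A·AB·BC·A·AB·BC
    A ↦ BC
    B ↦ A
    C ↦ AB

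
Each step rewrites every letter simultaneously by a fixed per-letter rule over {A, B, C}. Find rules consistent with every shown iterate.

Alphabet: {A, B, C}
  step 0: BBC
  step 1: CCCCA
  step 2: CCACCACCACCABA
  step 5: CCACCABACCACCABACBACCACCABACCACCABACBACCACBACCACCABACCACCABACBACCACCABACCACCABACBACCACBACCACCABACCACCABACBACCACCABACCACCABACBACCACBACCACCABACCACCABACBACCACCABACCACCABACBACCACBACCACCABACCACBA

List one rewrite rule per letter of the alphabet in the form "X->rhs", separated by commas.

A->BA, B->C, C->CCA

  step 1 ⇒ step 2: CCCCA ⇒ CCA·CCA·CCA·CCA·BA
    A ↦ BA
    C ↦ CCA
  step 0 ⇒ step 1: BBC ⇒ C·C·CCA
    B ↦ C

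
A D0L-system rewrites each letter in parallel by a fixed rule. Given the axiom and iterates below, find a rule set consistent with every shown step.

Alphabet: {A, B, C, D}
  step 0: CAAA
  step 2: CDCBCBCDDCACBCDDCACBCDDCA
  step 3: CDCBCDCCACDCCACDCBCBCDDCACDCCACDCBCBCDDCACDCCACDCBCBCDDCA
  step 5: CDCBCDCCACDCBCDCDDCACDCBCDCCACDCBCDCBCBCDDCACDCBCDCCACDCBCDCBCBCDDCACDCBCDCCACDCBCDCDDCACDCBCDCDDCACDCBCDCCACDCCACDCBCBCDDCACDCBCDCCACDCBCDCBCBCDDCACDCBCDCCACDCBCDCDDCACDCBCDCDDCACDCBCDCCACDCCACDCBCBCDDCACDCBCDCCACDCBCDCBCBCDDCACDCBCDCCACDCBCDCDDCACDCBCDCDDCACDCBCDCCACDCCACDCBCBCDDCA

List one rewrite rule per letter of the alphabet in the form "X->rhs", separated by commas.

  step 2 ⇒ step 3: CDCBCBCDDCACBCDDCACBCDDCA ⇒ CD·CB·CD·CCA·CD·CCA·CD·CB·CB·CD·DCA·CD·CCA·CD·CB·CB·CD·DCA·CD·CCA·CD·CB·CB·CD·DCA
    A ↦ DCA
    B ↦ CCA
    C ↦ CD
    D ↦ CB

A->DCA, B->CCA, C->CD, D->CB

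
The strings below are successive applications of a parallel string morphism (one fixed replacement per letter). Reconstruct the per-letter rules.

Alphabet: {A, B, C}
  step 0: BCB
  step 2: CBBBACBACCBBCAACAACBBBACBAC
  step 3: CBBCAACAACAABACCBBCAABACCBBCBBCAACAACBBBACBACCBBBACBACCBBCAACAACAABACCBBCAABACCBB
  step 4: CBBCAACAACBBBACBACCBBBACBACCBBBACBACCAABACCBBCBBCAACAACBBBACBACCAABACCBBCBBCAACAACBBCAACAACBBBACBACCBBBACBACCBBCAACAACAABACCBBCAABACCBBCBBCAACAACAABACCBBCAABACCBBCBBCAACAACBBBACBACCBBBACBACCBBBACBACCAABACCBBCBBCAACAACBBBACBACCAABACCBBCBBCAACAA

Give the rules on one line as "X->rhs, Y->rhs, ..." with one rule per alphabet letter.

  step 3 ⇒ step 4: CBBCAACAACAABACCBBCAABACCBBCBBCAACAACBBBACBACCBBBACBACCBBCAACAACAABACCBBCAABACCBB ⇒ CBB·CAA·CAA·CBB·BAC·BAC·CBB·BAC·BAC·CBB·BAC·BAC·CAA·BAC·CBB·CBB·CAA·CAA·CBB·BAC·BAC·CAA·BAC·CBB·CBB·CAA·CAA·CBB·CAA·CAA·CBB·BAC·BAC·CBB·BAC·BAC·CBB·CAA·CAA·CAA·BAC·CBB·CAA·BAC·CBB·CBB·CAA·CAA·CAA·BAC·CBB·CAA·BAC·CBB·CBB·CAA·CAA·CBB·BAC·BAC·CBB·BAC·BAC·CBB·BAC·BAC·CAA·BAC·CBB·CBB·CAA·CAA·CBB·BAC·BAC·CAA·BAC·CBB·CBB·CAA·CAA
    A ↦ BAC
    B ↦ CAA
    C ↦ CBB

A->BAC, B->CAA, C->CBB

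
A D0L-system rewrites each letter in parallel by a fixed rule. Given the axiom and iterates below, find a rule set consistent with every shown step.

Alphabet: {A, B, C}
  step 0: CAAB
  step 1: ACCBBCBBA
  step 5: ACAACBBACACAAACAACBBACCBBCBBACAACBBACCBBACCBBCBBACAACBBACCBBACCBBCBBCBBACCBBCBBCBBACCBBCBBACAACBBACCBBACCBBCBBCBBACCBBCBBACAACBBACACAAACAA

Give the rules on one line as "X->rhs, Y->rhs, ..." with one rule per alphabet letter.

A->CBB, B->A, C->AC

  step 0 ⇒ step 1: CAAB ⇒ AC·CBB·CBB·A
    A ↦ CBB
    B ↦ A
    C ↦ AC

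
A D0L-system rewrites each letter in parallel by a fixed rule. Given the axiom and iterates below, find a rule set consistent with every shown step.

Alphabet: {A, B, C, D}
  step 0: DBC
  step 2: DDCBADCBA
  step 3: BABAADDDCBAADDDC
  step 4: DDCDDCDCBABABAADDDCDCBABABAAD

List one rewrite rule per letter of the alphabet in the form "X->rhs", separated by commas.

A->DC, B->D, C->AD, D->BA

  step 3 ⇒ step 4: BABAADDDCBAADDDC ⇒ D·DC·D·DC·DC·BA·BA·BA·AD·D·DC·DC·BA·BA·BA·AD
    A ↦ DC
    B ↦ D
    C ↦ AD
    D ↦ BA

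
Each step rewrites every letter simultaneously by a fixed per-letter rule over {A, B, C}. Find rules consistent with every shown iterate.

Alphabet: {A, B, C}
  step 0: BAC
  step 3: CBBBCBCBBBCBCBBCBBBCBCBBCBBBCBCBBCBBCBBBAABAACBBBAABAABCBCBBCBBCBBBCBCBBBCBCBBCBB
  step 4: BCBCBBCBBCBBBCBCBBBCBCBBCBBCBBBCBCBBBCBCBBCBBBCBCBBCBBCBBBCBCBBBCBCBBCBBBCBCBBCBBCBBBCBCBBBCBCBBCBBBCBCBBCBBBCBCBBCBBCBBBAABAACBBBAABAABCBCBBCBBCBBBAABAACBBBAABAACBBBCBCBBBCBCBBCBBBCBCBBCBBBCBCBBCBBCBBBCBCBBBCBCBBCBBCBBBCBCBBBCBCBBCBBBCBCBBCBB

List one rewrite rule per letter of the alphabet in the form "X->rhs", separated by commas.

  step 3 ⇒ step 4: CBBBCBCBBBCBCBBCBBBCBCBBCBBBCBCBBCBBCBBBAABAACBBBAABAABCBCBBCBBCBBBCBCBBBCBCBBCBB ⇒ BCB·CBB·CBB·CBB·BCB·CBB·BCB·CBB·CBB·CBB·BCB·CBB·BCB·CBB·CBB·BCB·CBB·CBB·CBB·BCB·CBB·BCB·CBB·CBB·BCB·CBB·CBB·CBB·BCB·CBB·BCB·CBB·CBB·BCB·CBB·CBB·BCB·CBB·CBB·CBB·BAA·BAA·CBB·BAA·BAA·BCB·CBB·CBB·CBB·BAA·BAA·CBB·BAA·BAA·CBB·BCB·CBB·BCB·CBB·CBB·BCB·CBB·CBB·BCB·CBB·CBB·CBB·BCB·CBB·BCB·CBB·CBB·CBB·BCB·CBB·BCB·CBB·CBB·BCB·CBB·CBB
    A ↦ BAA
    B ↦ CBB
    C ↦ BCB

A->BAA, B->CBB, C->BCB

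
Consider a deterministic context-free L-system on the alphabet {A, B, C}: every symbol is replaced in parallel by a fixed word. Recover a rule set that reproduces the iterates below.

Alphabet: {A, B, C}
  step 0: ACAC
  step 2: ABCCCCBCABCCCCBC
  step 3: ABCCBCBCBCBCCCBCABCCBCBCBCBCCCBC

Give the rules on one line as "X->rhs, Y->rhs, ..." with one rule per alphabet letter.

  step 2 ⇒ step 3: ABCCCCBCABCCCCBC ⇒ AB·CC·BC·BC·BC·BC·CC·BC·AB·CC·BC·BC·BC·BC·CC·BC
    A ↦ AB
    B ↦ CC
    C ↦ BC

A->AB, B->CC, C->BC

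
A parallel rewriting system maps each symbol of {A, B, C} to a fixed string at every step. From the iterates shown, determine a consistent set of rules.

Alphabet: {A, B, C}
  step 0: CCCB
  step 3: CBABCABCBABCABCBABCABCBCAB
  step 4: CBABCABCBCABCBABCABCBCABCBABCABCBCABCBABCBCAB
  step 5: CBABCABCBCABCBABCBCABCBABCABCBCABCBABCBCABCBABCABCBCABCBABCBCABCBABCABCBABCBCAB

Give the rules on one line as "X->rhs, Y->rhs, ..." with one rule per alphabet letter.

  step 4 ⇒ step 5: CBABCABCBCABCBABCABCBCABCBABCABCBCABCBABCBCAB ⇒ CB·AB·C·AB·CB·C·AB·CB·AB·CB·C·AB·CB·AB·C·AB·CB·C·AB·CB·AB·CB·C·AB·CB·AB·C·AB·CB·C·AB·CB·AB·CB·C·AB·CB·AB·C·AB·CB·AB·CB·C·AB
    A ↦ C
    B ↦ AB
    C ↦ CB

A->C, B->AB, C->CB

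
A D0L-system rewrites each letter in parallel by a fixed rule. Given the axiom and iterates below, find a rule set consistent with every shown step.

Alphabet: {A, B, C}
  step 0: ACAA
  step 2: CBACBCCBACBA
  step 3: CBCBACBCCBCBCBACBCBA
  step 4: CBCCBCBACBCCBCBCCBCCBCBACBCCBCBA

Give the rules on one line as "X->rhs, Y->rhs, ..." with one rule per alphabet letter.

A->BA, B->C, C->CB

  step 3 ⇒ step 4: CBCBACBCCBCBCBACBCBA ⇒ CB·C·CB·C·BA·CB·C·CB·CB·C·CB·C·CB·C·BA·CB·C·CB·C·BA
    A ↦ BA
    B ↦ C
    C ↦ CB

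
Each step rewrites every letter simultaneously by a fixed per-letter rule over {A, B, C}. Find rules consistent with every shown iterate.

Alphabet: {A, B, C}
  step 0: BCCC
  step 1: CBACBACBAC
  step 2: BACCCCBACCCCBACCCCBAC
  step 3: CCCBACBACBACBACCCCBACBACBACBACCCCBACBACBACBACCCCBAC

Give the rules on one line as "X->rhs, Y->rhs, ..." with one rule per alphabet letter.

  step 2 ⇒ step 3: BACCCCBACCCCBACCCCBAC ⇒ C·CC·BAC·BAC·BAC·BAC·C·CC·BAC·BAC·BAC·BAC·C·CC·BAC·BAC·BAC·BAC·C·CC·BAC
    A ↦ CC
    B ↦ C
    C ↦ BAC

A->CC, B->C, C->BAC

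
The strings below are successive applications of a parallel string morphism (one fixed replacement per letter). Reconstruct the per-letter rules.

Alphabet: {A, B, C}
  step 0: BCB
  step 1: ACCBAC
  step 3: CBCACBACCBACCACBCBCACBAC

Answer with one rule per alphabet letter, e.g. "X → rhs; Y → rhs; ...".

A->CA, B->AC, C->CB

  step 0 ⇒ step 1: BCB ⇒ AC·CB·AC
    B ↦ AC
    C ↦ CB
    A ↦ CA  (constrained at step 1)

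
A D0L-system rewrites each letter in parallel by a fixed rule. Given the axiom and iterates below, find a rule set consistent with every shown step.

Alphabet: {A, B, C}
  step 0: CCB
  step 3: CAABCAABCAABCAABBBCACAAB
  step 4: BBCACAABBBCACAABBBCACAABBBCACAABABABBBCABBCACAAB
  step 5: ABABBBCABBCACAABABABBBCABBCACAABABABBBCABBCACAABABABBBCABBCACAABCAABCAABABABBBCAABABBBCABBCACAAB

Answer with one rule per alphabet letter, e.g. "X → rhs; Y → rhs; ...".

  step 4 ⇒ step 5: BBCACAABBBCACAABBBCACAABBBCACAABABABBBCABBCACAAB ⇒ AB·AB·BB·CA·BB·CA·CA·AB·AB·AB·BB·CA·BB·CA·CA·AB·AB·AB·BB·CA·BB·CA·CA·AB·AB·AB·BB·CA·BB·CA·CA·AB·CA·AB·CA·AB·AB·AB·BB·CA·AB·AB·BB·CA·BB·CA·CA·AB
    A ↦ CA
    B ↦ AB
    C ↦ BB

A->CA, B->AB, C->BB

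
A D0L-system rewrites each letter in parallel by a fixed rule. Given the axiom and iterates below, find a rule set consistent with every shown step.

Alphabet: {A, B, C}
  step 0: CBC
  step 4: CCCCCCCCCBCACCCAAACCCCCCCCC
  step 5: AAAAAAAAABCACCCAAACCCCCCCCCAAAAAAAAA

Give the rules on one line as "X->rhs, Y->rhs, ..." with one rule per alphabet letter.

  step 4 ⇒ step 5: CCCCCCCCCBCACCCAAACCCCCCCCC ⇒ A·A·A·A·A·A·A·A·A·BC·A·CCC·A·A·A·CCC·CCC·CCC·A·A·A·A·A·A·A·A·A
    A ↦ CCC
    B ↦ BC
    C ↦ A

A->CCC, B->BC, C->A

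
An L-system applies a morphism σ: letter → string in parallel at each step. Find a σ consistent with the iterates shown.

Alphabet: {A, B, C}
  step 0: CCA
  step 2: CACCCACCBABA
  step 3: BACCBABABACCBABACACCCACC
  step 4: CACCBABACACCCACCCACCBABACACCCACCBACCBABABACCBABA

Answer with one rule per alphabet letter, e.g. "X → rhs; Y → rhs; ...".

A->CC, B->CA, C->BA

  step 3 ⇒ step 4: BACCBABABACCBABACACCCACC ⇒ CA·CC·BA·BA·CA·CC·CA·CC·CA·CC·BA·BA·CA·CC·CA·CC·BA·CC·BA·BA·BA·CC·BA·BA
    A ↦ CC
    B ↦ CA
    C ↦ BA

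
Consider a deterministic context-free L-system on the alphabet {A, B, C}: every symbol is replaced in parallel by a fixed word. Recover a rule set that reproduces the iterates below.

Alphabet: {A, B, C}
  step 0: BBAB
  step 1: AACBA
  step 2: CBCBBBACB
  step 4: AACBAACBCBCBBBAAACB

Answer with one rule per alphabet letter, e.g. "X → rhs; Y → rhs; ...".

  step 1 ⇒ step 2: AACBA ⇒ CB·CB·BB·A·CB
    A ↦ CB
    B ↦ A
    C ↦ BB

A->CB, B->A, C->BB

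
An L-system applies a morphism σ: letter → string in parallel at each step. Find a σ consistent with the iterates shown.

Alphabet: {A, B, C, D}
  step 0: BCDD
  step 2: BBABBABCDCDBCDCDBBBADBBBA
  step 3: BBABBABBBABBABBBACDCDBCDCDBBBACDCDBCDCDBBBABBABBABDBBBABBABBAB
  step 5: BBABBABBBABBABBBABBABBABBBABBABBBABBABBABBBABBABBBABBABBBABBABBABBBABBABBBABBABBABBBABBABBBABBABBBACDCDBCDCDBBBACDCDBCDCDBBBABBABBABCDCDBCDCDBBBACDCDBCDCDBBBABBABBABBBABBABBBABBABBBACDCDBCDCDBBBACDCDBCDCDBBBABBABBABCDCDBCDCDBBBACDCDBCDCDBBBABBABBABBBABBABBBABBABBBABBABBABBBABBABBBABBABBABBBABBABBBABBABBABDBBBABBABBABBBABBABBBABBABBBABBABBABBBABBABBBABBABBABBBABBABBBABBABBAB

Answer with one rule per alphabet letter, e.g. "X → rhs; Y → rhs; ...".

A->B, B->BBA, C->CDC, D->DB

  step 2 ⇒ step 3: BBABBABCDCDBCDCDBBBADBBBA ⇒ BBA·BBA·B·BBA·BBA·B·BBA·CDC·DB·CDC·DB·BBA·CDC·DB·CDC·DB·BBA·BBA·BBA·B·DB·BBA·BBA·BBA·B
    A ↦ B
    B ↦ BBA
    C ↦ CDC
    D ↦ DB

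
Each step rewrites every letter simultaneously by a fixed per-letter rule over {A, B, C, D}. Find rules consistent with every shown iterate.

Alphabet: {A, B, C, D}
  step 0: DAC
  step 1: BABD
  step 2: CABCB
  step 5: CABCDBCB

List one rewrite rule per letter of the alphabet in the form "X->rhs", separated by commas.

A->AB, B->C, C->D, D->B

  step 1 ⇒ step 2: BABD ⇒ C·AB·C·B
    A ↦ AB
    B ↦ C
    D ↦ B
  step 0 ⇒ step 1: DAC ⇒ B·AB·D
    C ↦ D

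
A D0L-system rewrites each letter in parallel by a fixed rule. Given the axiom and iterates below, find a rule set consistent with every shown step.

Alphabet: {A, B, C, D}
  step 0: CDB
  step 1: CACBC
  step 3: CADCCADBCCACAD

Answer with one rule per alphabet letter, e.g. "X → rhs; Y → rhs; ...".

A->D, B->BC, C->CA, D->C

  step 0 ⇒ step 1: CDB ⇒ CA·C·BC
    B ↦ BC
    C ↦ CA
    D ↦ C
    A ↦ D  (constrained at step 1)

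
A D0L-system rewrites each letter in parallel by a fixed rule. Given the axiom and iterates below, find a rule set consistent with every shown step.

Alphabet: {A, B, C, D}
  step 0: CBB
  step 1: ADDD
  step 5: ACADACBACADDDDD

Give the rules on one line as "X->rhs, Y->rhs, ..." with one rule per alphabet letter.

A->AC, B->D, C->AD, D->B

  step 0 ⇒ step 1: CBB ⇒ AD·D·D
    B ↦ D
    C ↦ AD
    A ↦ AC  (constrained at step 1)
    D ↦ B  (constrained at step 1)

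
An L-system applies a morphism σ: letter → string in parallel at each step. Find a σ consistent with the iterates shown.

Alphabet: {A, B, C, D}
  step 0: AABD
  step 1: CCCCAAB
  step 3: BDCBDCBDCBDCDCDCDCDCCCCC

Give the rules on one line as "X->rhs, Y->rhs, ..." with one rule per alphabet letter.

  step 0 ⇒ step 1: AABD ⇒ CC·CC·AA·B
    A ↦ CC
    B ↦ AA
    D ↦ B
    C ↦ DC  (constrained at step 1)

A->CC, B->AA, C->DC, D->B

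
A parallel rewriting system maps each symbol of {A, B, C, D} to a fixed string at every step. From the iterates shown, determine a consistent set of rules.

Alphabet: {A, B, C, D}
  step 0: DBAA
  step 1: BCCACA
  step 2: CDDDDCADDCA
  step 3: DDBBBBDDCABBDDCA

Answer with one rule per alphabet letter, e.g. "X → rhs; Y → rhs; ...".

  step 2 ⇒ step 3: CDDDDCADDCA ⇒ DD·B·B·B·B·DD·CA·B·B·DD·CA
    A ↦ CA
    C ↦ DD
    D ↦ B
  step 0 ⇒ step 1: DBAA ⇒ B·C·CA·CA
    B ↦ C

A->CA, B->C, C->DD, D->B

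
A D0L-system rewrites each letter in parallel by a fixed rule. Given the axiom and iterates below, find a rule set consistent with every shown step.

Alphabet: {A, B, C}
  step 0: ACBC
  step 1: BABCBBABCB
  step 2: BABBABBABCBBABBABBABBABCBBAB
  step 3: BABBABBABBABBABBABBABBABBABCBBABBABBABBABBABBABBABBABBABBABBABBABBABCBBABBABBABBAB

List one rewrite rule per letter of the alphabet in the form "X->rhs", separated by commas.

A->BAB, B->BAB, C->CB

  step 2 ⇒ step 3: BABBABBABCBBABBABBABBABCBBAB ⇒ BAB·BAB·BAB·BAB·BAB·BAB·BAB·BAB·BAB·CB·BAB·BAB·BAB·BAB·BAB·BAB·BAB·BAB·BAB·BAB·BAB·BAB·BAB·CB·BAB·BAB·BAB·BAB
    A ↦ BAB
    B ↦ BAB
    C ↦ CB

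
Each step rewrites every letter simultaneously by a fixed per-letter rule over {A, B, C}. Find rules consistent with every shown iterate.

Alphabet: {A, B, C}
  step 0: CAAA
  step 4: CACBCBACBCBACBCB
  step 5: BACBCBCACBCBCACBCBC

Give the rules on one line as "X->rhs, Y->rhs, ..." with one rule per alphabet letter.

  step 4 ⇒ step 5: CACBCBACBCBACBCB ⇒ B·AC·B·C·B·C·AC·B·C·B·C·AC·B·C·B·C
    A ↦ AC
    B ↦ C
    C ↦ B

A->AC, B->C, C->B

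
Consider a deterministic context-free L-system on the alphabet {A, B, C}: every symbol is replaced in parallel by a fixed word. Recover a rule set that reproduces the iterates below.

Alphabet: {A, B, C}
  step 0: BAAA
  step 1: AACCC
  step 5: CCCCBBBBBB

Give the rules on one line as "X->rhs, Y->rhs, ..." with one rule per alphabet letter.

A->C, B->AA, C->B

  step 0 ⇒ step 1: BAAA ⇒ AA·C·C·C
    A ↦ C
    B ↦ AA
    C ↦ B  (constrained at step 1)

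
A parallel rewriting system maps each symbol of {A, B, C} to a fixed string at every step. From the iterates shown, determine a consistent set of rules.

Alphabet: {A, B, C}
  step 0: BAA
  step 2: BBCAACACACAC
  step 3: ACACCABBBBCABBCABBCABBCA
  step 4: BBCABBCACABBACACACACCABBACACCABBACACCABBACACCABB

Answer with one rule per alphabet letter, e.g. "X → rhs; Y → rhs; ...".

A->BB, B->AC, C->CA

  step 3 ⇒ step 4: ACACCABBBBCABBCABBCABBCA ⇒ BB·CA·BB·CA·CA·BB·AC·AC·AC·AC·CA·BB·AC·AC·CA·BB·AC·AC·CA·BB·AC·AC·CA·BB
    A ↦ BB
    B ↦ AC
    C ↦ CA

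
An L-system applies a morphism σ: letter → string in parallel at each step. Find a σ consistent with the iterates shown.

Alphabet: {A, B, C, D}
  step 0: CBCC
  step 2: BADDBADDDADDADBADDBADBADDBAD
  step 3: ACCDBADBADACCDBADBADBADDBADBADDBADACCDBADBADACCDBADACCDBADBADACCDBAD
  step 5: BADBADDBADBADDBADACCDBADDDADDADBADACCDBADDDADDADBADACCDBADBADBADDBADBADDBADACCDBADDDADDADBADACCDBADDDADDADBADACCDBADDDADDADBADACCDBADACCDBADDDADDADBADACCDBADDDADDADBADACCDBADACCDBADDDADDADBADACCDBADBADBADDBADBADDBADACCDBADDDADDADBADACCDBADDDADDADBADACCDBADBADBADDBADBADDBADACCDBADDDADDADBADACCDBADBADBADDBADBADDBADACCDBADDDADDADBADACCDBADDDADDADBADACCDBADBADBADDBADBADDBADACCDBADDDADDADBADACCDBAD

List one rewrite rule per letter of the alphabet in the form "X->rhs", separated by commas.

  step 2 ⇒ step 3: BADDBADDDADDADBADDBADBADDBAD ⇒ ACC·D·BAD·BAD·ACC·D·BAD·BAD·BAD·D·BAD·BAD·D·BAD·ACC·D·BAD·BAD·ACC·D·BAD·ACC·D·BAD·BAD·ACC·D·BAD
    A ↦ D
    B ↦ ACC
    D ↦ BAD
    C ↦ DAD  (constrained at step 0)

A->D, B->ACC, C->DAD, D->BAD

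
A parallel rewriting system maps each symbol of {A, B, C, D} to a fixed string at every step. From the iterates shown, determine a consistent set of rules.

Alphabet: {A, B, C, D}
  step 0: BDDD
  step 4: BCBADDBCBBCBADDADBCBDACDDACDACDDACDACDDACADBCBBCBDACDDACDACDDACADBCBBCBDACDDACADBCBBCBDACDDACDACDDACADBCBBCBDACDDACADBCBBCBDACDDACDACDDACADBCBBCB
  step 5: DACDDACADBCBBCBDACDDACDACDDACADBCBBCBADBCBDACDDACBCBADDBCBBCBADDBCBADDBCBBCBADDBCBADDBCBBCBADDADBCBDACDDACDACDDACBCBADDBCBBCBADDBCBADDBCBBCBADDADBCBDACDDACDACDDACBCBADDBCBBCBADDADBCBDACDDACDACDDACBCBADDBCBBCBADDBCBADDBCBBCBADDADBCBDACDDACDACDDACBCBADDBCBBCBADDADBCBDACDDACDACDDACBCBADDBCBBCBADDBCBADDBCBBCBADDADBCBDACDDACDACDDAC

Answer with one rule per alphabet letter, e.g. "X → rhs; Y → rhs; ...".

  step 4 ⇒ step 5: BCBADDBCBBCBADDADBCBDACDDACDACDDACDACDDACADBCBBCBDACDDACDACDDACADBCBBCBDACDDACADBCBBCBDACDDACDACDDACADBCBBCBDACDDACADBCBBCBDACDDACDACDDACADBCBBCB ⇒ DAC·D·DAC·AD·BCB·BCB·DAC·D·DAC·DAC·D·DAC·AD·BCB·BCB·AD·BCB·DAC·D·DAC·BCB·AD·D·BCB·BCB·AD·D·BCB·AD·D·BCB·BCB·AD·D·BCB·AD·D·BCB·BCB·AD·D·AD·BCB·DAC·D·DAC·DAC·D·DAC·BCB·AD·D·BCB·BCB·AD·D·BCB·AD·D·BCB·BCB·AD·D·AD·BCB·DAC·D·DAC·DAC·D·DAC·BCB·AD·D·BCB·BCB·AD·D·AD·BCB·DAC·D·DAC·DAC·D·DAC·BCB·AD·D·BCB·BCB·AD·D·BCB·AD·D·BCB·BCB·AD·D·AD·BCB·DAC·D·DAC·DAC·D·DAC·BCB·AD·D·BCB·BCB·AD·D·AD·BCB·DAC·D·DAC·DAC·D·DAC·BCB·AD·D·BCB·BCB·AD·D·BCB·AD·D·BCB·BCB·AD·D·AD·BCB·DAC·D·DAC·DAC·D·DAC
    A ↦ AD
    B ↦ DAC
    C ↦ D
    D ↦ BCB

A->AD, B->DAC, C->D, D->BCB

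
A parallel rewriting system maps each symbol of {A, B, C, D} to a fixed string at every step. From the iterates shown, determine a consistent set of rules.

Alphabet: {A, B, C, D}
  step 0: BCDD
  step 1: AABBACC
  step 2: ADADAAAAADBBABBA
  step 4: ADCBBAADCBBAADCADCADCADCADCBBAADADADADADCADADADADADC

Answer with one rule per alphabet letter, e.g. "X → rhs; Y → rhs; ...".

  step 1 ⇒ step 2: AABBACC ⇒ AD·AD·AA·AA·AD·BBA·BBA
    A ↦ AD
    B ↦ AA
    C ↦ BBA
  step 0 ⇒ step 1: BCDD ⇒ AA·BBA·C·C
    D ↦ C

A->AD, B->AA, C->BBA, D->C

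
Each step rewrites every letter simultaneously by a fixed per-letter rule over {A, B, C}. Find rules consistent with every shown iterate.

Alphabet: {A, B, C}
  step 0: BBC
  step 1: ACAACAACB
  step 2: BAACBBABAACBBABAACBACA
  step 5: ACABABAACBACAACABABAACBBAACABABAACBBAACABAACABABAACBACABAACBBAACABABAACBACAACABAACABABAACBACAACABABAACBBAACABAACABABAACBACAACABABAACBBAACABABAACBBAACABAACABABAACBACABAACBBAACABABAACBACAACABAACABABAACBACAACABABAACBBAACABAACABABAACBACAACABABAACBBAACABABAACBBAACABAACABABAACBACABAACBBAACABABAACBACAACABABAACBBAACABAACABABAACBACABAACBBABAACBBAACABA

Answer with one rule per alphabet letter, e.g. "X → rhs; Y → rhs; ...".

A->BA, B->ACA, C->ACB

  step 1 ⇒ step 2: ACAACAACB ⇒ BA·ACB·BA·BA·ACB·BA·BA·ACB·ACA
    A ↦ BA
    B ↦ ACA
    C ↦ ACB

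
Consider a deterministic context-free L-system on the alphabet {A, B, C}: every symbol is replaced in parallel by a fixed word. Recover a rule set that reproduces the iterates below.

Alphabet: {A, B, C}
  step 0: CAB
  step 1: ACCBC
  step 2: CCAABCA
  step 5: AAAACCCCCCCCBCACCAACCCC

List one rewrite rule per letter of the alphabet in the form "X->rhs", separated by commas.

  step 1 ⇒ step 2: ACCBC ⇒ CC·A·A·BC·A
    A ↦ CC
    B ↦ BC
    C ↦ A

A->CC, B->BC, C->A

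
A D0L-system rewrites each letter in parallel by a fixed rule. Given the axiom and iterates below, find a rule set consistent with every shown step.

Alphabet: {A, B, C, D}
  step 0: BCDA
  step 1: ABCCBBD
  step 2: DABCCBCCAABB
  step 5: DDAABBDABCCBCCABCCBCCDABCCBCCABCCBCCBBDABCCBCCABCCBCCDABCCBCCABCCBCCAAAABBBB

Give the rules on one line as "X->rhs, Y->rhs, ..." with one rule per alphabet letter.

A->D, B->A, C->BCC, D->BB

  step 1 ⇒ step 2: ABCCBBD ⇒ D·A·BCC·BCC·A·A·BB
    A ↦ D
    B ↦ A
    C ↦ BCC
    D ↦ BB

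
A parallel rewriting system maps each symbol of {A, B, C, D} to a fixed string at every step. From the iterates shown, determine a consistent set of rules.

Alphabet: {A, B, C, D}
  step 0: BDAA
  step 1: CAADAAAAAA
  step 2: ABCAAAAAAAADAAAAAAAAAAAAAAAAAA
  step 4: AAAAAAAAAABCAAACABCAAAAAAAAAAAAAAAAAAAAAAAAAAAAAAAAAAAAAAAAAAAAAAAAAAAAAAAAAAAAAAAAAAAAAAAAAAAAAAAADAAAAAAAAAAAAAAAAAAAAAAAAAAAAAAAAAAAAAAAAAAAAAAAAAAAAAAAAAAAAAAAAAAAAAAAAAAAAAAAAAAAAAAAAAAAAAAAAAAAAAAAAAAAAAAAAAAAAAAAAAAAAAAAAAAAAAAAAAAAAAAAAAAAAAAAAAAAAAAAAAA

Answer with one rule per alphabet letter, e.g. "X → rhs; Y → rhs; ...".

A->AAA, B->C, C->ABC, D->AAD

  step 1 ⇒ step 2: CAADAAAAAA ⇒ ABC·AAA·AAA·AAD·AAA·AAA·AAA·AAA·AAA·AAA
    A ↦ AAA
    C ↦ ABC
    D ↦ AAD
  step 0 ⇒ step 1: BDAA ⇒ C·AAD·AAA·AAA
    B ↦ C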